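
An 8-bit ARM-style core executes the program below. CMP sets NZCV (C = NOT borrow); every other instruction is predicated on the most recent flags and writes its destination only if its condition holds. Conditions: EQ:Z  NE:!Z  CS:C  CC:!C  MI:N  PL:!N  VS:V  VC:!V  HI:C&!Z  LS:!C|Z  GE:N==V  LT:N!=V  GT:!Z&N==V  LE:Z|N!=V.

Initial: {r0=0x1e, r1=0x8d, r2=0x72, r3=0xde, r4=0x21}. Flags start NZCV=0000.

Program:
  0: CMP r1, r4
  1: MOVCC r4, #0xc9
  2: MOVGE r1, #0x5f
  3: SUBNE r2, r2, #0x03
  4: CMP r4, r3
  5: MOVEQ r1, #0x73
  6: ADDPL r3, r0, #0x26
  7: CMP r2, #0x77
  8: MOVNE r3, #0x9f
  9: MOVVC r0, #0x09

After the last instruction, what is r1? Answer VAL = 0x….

[0] flags=0011 → (cmp)
[1] flags=0011 CC?F → skip
[2] flags=0011 GE?F → skip
[3] flags=0011 NE?T → r2=0x6f
[4] flags=0000 → (cmp)
[5] flags=0000 EQ?F → skip
[6] flags=0000 PL?T → r3=0x44
[7] flags=1000 → (cmp)
[8] flags=1000 NE?T → r3=0x9f
[9] flags=1000 VC?T → r0=0x09

VAL = 0x8d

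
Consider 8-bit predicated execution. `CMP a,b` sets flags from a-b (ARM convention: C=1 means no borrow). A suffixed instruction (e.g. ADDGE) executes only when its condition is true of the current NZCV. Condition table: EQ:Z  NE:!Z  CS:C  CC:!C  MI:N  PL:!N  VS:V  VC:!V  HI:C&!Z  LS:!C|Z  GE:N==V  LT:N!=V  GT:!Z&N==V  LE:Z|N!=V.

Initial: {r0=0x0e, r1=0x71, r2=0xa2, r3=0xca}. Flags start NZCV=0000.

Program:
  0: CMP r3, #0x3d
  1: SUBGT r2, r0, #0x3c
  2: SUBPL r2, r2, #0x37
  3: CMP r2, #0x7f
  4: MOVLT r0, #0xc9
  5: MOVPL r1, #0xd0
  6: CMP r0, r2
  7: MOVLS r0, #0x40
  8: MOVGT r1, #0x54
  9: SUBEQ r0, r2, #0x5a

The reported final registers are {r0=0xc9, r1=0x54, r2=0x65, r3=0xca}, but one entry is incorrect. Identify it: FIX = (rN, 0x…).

FIX = (r2, 0xa2)

0: ✓ CMP  NZCV=1010
1: · SUBGT
2: · SUBPL
3: ✓ CMP  NZCV=0011
4: ✓ MOVLT  r0←0xc9
5: ✓ MOVPL  r1←0xd0
6: ✓ CMP  NZCV=0010
7: · MOVLS
8: ✓ MOVGT  r1←0x54
9: · SUBEQ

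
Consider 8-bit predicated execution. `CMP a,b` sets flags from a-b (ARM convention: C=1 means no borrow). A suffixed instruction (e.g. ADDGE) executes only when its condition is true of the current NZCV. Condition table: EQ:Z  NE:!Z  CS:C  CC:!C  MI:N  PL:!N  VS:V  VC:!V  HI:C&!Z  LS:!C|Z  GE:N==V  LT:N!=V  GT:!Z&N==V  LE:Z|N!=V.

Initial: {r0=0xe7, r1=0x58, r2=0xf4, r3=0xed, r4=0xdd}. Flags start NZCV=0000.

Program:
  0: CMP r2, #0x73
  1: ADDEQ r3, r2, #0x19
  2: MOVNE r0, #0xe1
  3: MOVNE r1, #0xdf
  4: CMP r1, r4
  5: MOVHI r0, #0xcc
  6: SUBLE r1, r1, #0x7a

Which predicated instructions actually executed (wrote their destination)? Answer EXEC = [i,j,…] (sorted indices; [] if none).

0: ✓ CMP  NZCV=1010
1: · ADDEQ
2: ✓ MOVNE  r0←0xe1
3: ✓ MOVNE  r1←0xdf
4: ✓ CMP  NZCV=0010
5: ✓ MOVHI  r0←0xcc
6: · SUBLE

EXEC = [2,3,5]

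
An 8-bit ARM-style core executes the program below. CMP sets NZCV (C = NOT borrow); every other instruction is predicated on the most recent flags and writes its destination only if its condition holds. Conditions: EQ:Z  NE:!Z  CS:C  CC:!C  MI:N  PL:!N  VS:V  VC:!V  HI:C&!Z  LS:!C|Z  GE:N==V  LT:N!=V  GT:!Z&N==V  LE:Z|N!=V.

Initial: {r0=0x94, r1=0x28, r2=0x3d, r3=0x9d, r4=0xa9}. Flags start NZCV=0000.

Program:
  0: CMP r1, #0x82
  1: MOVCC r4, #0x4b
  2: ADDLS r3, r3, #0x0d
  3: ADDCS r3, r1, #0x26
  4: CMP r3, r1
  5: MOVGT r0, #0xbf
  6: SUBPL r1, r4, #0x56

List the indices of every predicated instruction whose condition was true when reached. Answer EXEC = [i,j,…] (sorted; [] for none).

[0] flags=1001 → (cmp)
[1] flags=1001 CC?T → r4=0x4b
[2] flags=1001 LS?T → r3=0xaa
[3] flags=1001 CS?F → skip
[4] flags=1010 → (cmp)
[5] flags=1010 GT?F → skip
[6] flags=1010 PL?F → skip

EXEC = [1,2]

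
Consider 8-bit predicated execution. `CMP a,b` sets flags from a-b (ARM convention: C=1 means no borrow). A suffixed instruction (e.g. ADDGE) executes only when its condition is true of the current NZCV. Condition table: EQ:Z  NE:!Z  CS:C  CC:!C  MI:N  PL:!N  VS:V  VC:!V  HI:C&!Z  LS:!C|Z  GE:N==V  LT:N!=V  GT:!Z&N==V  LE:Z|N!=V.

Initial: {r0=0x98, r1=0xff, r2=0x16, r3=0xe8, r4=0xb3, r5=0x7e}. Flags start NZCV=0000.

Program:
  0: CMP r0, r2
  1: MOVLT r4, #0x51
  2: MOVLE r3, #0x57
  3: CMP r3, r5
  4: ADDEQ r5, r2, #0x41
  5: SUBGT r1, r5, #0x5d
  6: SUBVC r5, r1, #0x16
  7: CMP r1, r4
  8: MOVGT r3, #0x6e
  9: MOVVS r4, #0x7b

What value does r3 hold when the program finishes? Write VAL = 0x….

VAL = 0x57

0: ✓ CMP  NZCV=1010
1: ✓ MOVLT  r4←0x51
2: ✓ MOVLE  r3←0x57
3: ✓ CMP  NZCV=1000
4: · ADDEQ
5: · SUBGT
6: ✓ SUBVC  r5←0xe9
7: ✓ CMP  NZCV=1010
8: · MOVGT
9: · MOVVS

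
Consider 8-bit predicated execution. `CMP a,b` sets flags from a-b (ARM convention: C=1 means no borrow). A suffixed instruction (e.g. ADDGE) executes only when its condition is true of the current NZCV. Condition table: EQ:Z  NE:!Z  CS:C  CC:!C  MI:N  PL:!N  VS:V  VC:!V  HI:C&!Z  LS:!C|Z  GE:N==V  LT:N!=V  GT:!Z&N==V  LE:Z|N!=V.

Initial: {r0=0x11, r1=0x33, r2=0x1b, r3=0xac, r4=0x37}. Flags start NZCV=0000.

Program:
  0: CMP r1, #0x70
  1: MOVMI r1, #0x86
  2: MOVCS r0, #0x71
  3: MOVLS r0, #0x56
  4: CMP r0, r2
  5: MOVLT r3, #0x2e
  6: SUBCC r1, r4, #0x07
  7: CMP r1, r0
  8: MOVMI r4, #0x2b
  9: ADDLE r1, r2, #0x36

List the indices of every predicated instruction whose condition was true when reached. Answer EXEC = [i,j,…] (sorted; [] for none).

[0] flags=1000 → (cmp)
[1] flags=1000 MI?T → r1=0x86
[2] flags=1000 CS?F → skip
[3] flags=1000 LS?T → r0=0x56
[4] flags=0010 → (cmp)
[5] flags=0010 LT?F → skip
[6] flags=0010 CC?F → skip
[7] flags=0011 → (cmp)
[8] flags=0011 MI?F → skip
[9] flags=0011 LE?T → r1=0x51

EXEC = [1,3,9]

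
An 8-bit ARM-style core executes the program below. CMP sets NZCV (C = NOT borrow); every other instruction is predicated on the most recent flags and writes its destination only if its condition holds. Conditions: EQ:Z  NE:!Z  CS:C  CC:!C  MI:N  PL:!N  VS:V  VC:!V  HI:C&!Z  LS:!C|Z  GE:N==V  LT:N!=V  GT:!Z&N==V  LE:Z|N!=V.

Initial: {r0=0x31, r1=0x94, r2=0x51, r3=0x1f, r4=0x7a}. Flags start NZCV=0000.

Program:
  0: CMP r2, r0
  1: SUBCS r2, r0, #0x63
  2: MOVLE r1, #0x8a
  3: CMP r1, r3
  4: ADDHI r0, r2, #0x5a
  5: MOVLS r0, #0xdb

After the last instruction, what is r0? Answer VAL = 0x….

0: ✓ CMP  NZCV=0010
1: ✓ SUBCS  r2←0xce
2: · MOVLE
3: ✓ CMP  NZCV=0011
4: ✓ ADDHI  r0←0x28
5: · MOVLS

VAL = 0x28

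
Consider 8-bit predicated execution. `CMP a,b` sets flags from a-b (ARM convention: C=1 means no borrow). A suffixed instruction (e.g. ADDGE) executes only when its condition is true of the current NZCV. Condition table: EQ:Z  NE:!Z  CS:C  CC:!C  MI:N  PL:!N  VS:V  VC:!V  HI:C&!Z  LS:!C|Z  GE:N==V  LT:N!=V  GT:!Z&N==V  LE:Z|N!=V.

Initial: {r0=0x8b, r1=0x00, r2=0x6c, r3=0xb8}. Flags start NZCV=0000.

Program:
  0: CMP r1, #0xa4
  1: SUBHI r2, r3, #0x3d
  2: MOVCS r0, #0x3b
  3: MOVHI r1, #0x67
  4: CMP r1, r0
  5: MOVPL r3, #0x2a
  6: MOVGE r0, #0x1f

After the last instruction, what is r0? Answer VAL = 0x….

0: ✓ CMP  NZCV=0000
1: · SUBHI
2: · MOVCS
3: · MOVHI
4: ✓ CMP  NZCV=0000
5: ✓ MOVPL  r3←0x2a
6: ✓ MOVGE  r0←0x1f

VAL = 0x1f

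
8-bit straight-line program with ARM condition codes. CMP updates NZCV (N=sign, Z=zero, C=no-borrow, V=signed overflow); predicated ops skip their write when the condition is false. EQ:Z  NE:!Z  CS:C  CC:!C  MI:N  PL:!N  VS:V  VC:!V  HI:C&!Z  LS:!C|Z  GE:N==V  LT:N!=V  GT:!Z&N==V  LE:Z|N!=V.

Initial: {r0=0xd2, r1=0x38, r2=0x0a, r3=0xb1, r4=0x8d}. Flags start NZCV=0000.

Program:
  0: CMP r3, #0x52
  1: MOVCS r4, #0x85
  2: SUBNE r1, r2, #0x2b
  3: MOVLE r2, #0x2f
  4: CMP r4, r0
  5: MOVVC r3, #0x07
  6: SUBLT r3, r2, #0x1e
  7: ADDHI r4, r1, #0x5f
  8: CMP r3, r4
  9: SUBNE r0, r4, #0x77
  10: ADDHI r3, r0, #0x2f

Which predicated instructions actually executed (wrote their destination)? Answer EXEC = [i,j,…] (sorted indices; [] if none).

0: ✓ CMP  NZCV=0011
1: ✓ MOVCS  r4←0x85
2: ✓ SUBNE  r1←0xdf
3: ✓ MOVLE  r2←0x2f
4: ✓ CMP  NZCV=1000
5: ✓ MOVVC  r3←0x07
6: ✓ SUBLT  r3←0x11
7: · ADDHI
8: ✓ CMP  NZCV=1001
9: ✓ SUBNE  r0←0x0e
10: · ADDHI

EXEC = [1,2,3,5,6,9]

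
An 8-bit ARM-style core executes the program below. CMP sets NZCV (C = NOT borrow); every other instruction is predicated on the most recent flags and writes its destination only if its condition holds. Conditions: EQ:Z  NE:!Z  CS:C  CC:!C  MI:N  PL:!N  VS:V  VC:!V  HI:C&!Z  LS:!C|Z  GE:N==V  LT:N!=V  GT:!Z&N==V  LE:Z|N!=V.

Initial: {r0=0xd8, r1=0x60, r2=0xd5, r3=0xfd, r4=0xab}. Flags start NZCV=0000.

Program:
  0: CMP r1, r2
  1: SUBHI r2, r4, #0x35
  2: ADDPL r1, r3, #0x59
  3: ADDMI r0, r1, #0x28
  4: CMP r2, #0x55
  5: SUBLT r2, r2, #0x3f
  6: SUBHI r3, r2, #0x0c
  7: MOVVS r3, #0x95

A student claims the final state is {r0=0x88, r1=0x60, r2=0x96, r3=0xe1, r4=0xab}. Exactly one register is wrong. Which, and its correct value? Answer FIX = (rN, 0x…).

[0] flags=1001 → (cmp)
[1] flags=1001 HI?F → skip
[2] flags=1001 PL?F → skip
[3] flags=1001 MI?T → r0=0x88
[4] flags=1010 → (cmp)
[5] flags=1010 LT?T → r2=0x96
[6] flags=1010 HI?T → r3=0x8a
[7] flags=1010 VS?F → skip

FIX = (r3, 0x8a)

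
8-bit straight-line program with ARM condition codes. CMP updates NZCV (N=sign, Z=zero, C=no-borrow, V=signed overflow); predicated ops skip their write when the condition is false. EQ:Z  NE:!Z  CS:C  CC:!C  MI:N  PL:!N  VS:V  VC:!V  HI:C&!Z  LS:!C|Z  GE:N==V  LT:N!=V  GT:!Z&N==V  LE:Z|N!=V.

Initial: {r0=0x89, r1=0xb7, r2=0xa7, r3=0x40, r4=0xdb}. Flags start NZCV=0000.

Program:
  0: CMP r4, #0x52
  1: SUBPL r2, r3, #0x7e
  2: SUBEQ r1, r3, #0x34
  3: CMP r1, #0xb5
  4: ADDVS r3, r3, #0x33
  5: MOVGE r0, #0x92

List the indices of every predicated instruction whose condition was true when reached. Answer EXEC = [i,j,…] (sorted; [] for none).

EXEC = [5]

[0] flags=1010 → (cmp)
[1] flags=1010 PL?F → skip
[2] flags=1010 EQ?F → skip
[3] flags=0010 → (cmp)
[4] flags=0010 VS?F → skip
[5] flags=0010 GE?T → r0=0x92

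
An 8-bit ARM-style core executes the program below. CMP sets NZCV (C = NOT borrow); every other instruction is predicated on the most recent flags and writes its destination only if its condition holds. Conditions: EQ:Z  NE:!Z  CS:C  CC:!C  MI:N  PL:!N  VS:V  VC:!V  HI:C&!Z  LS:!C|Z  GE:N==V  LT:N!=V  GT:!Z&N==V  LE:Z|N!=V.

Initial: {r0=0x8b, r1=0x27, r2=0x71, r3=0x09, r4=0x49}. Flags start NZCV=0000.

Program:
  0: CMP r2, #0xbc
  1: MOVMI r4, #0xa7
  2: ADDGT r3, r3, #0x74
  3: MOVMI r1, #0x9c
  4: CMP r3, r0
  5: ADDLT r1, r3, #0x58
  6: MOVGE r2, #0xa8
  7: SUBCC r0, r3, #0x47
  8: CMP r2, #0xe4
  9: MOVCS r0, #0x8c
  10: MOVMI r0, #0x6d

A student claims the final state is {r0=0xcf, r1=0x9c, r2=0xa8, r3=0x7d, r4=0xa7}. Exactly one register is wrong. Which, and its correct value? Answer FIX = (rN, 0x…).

FIX = (r0, 0x6d)

[0] flags=1001 → (cmp)
[1] flags=1001 MI?T → r4=0xa7
[2] flags=1001 GT?T → r3=0x7d
[3] flags=1001 MI?T → r1=0x9c
[4] flags=1001 → (cmp)
[5] flags=1001 LT?F → skip
[6] flags=1001 GE?T → r2=0xa8
[7] flags=1001 CC?T → r0=0x36
[8] flags=1000 → (cmp)
[9] flags=1000 CS?F → skip
[10] flags=1000 MI?T → r0=0x6d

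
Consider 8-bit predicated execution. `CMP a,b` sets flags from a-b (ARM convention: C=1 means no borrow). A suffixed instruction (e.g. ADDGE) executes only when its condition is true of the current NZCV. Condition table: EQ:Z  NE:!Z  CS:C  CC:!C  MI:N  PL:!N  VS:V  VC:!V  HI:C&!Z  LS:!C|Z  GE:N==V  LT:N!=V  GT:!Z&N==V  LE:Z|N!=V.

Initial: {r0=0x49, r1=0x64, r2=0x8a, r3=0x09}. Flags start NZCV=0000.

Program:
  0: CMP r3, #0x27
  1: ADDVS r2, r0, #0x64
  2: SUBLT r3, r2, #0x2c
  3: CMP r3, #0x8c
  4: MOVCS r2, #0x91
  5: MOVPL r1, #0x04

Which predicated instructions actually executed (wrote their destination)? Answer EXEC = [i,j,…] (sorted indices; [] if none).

[0] flags=1000 → (cmp)
[1] flags=1000 VS?F → skip
[2] flags=1000 LT?T → r3=0x5e
[3] flags=1001 → (cmp)
[4] flags=1001 CS?F → skip
[5] flags=1001 PL?F → skip

EXEC = [2]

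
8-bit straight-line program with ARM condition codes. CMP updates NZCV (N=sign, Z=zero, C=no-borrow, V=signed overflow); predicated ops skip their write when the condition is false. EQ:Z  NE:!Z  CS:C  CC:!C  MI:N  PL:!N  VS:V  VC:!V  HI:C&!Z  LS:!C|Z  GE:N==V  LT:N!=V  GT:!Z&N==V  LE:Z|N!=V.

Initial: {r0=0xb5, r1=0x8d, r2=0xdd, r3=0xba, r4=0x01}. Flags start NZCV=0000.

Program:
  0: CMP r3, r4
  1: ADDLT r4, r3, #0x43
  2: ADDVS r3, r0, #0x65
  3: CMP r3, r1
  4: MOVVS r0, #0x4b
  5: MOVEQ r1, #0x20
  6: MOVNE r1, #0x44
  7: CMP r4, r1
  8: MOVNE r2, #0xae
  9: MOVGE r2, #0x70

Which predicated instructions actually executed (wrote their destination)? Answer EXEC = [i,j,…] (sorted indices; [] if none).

[0] flags=1010 → (cmp)
[1] flags=1010 LT?T → r4=0xfd
[2] flags=1010 VS?F → skip
[3] flags=0010 → (cmp)
[4] flags=0010 VS?F → skip
[5] flags=0010 EQ?F → skip
[6] flags=0010 NE?T → r1=0x44
[7] flags=1010 → (cmp)
[8] flags=1010 NE?T → r2=0xae
[9] flags=1010 GE?F → skip

EXEC = [1,6,8]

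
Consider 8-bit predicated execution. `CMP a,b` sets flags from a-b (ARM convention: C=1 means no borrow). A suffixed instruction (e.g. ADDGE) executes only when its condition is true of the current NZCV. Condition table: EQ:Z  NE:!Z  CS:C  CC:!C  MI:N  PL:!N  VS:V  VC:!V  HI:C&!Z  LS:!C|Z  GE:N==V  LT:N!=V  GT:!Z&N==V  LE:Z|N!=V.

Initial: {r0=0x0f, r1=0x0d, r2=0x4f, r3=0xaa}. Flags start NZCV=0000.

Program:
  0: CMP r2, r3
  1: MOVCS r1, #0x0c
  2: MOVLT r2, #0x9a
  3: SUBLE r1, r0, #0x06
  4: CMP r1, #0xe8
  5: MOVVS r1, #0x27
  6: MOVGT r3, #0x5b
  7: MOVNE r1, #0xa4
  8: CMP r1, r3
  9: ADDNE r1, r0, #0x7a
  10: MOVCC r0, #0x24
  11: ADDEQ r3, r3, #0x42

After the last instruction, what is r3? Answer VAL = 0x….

[0] flags=1001 → (cmp)
[1] flags=1001 CS?F → skip
[2] flags=1001 LT?F → skip
[3] flags=1001 LE?F → skip
[4] flags=0000 → (cmp)
[5] flags=0000 VS?F → skip
[6] flags=0000 GT?T → r3=0x5b
[7] flags=0000 NE?T → r1=0xa4
[8] flags=0011 → (cmp)
[9] flags=0011 NE?T → r1=0x89
[10] flags=0011 CC?F → skip
[11] flags=0011 EQ?F → skip

VAL = 0x5b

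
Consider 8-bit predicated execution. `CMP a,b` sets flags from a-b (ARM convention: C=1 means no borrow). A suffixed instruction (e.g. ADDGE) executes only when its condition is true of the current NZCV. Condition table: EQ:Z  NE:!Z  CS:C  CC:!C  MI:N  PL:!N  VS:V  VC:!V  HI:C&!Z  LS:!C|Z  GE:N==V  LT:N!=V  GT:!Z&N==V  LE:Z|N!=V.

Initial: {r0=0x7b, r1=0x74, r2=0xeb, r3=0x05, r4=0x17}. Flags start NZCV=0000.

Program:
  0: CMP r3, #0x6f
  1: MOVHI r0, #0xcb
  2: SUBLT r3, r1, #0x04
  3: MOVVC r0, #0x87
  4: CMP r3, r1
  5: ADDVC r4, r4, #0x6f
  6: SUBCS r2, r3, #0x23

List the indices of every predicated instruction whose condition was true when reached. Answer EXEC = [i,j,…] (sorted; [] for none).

[0] flags=1000 → (cmp)
[1] flags=1000 HI?F → skip
[2] flags=1000 LT?T → r3=0x70
[3] flags=1000 VC?T → r0=0x87
[4] flags=1000 → (cmp)
[5] flags=1000 VC?T → r4=0x86
[6] flags=1000 CS?F → skip

EXEC = [2,3,5]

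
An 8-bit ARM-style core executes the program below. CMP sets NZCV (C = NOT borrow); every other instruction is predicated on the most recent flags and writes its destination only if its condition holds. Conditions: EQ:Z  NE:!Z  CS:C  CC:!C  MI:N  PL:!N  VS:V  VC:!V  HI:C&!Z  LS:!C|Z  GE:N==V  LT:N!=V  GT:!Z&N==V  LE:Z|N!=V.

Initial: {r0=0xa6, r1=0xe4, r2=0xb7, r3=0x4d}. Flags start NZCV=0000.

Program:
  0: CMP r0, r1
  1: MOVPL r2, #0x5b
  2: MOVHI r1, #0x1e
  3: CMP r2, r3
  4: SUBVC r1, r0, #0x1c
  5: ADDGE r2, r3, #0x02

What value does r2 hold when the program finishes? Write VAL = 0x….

VAL = 0xb7

0: ✓ CMP  NZCV=1000
1: · MOVPL
2: · MOVHI
3: ✓ CMP  NZCV=0011
4: · SUBVC
5: · ADDGE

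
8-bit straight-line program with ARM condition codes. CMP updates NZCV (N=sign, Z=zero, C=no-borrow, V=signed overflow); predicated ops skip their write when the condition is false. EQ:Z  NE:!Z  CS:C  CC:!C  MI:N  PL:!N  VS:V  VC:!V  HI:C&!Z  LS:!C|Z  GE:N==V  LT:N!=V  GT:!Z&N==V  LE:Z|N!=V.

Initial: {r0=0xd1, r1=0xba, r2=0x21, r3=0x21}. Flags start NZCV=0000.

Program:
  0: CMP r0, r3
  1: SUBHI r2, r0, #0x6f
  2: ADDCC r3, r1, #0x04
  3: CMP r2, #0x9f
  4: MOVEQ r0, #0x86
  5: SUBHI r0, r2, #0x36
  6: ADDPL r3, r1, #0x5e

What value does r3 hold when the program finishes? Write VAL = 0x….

0: ✓ CMP  NZCV=1010
1: ✓ SUBHI  r2←0x62
2: · ADDCC
3: ✓ CMP  NZCV=1001
4: · MOVEQ
5: · SUBHI
6: · ADDPL

VAL = 0x21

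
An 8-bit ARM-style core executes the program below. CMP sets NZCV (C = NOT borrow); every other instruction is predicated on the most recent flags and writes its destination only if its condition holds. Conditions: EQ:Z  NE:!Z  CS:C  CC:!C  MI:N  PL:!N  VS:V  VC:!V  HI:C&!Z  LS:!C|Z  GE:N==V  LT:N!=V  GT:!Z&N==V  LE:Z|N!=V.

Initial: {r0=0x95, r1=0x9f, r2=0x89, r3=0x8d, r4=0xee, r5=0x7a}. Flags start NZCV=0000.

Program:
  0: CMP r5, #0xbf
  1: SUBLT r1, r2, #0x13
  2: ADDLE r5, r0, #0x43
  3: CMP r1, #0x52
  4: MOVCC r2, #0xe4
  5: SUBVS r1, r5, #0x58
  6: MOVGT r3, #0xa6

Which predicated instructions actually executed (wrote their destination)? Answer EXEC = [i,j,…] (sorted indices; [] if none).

EXEC = [5]

0: ✓ CMP  NZCV=1001
1: · SUBLT
2: · ADDLE
3: ✓ CMP  NZCV=0011
4: · MOVCC
5: ✓ SUBVS  r1←0x22
6: · MOVGT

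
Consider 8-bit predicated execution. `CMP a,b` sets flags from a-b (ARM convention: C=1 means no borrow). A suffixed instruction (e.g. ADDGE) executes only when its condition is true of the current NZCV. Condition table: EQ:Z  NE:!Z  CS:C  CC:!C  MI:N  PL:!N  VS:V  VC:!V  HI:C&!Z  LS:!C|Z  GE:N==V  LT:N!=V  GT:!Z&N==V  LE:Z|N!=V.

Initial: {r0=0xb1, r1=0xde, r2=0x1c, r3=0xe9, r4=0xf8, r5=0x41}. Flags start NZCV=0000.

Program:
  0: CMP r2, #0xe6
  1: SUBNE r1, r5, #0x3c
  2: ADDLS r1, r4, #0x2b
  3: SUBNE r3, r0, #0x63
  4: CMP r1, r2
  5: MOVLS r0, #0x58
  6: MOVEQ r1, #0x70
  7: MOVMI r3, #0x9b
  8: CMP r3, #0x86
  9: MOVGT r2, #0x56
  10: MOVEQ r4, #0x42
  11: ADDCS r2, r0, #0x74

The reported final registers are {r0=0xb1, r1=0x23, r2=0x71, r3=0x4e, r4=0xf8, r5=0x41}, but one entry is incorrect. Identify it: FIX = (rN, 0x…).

FIX = (r2, 0x56)

0: ✓ CMP  NZCV=0000
1: ✓ SUBNE  r1←0x05
2: ✓ ADDLS  r1←0x23
3: ✓ SUBNE  r3←0x4e
4: ✓ CMP  NZCV=0010
5: · MOVLS
6: · MOVEQ
7: · MOVMI
8: ✓ CMP  NZCV=1001
9: ✓ MOVGT  r2←0x56
10: · MOVEQ
11: · ADDCS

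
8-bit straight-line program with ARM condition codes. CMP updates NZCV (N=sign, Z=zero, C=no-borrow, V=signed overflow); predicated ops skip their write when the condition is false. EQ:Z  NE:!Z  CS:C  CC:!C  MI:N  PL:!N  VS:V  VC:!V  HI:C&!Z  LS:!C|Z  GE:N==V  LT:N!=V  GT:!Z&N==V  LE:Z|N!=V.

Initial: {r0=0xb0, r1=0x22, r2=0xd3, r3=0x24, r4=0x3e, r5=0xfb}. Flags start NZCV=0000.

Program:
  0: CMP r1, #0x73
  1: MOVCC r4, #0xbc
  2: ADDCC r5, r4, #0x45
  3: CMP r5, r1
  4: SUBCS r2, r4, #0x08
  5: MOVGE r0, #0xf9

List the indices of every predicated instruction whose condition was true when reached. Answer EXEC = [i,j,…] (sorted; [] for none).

[0] flags=1000 → (cmp)
[1] flags=1000 CC?T → r4=0xbc
[2] flags=1000 CC?T → r5=0x01
[3] flags=1000 → (cmp)
[4] flags=1000 CS?F → skip
[5] flags=1000 GE?F → skip

EXEC = [1,2]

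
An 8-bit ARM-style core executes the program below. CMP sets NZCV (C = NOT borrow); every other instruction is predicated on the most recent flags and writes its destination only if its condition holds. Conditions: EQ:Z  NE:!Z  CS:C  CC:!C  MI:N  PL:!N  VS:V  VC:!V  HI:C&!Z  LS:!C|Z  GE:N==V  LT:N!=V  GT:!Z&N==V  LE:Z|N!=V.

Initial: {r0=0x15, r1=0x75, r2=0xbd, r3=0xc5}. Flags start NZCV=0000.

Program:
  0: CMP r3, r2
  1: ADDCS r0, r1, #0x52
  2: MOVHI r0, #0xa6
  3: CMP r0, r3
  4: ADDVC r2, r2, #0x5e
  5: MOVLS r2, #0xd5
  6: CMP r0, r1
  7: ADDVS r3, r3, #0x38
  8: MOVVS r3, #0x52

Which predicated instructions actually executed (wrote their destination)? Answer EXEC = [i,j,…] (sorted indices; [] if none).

0: ✓ CMP  NZCV=0010
1: ✓ ADDCS  r0←0xc7
2: ✓ MOVHI  r0←0xa6
3: ✓ CMP  NZCV=1000
4: ✓ ADDVC  r2←0x1b
5: ✓ MOVLS  r2←0xd5
6: ✓ CMP  NZCV=0011
7: ✓ ADDVS  r3←0xfd
8: ✓ MOVVS  r3←0x52

EXEC = [1,2,4,5,7,8]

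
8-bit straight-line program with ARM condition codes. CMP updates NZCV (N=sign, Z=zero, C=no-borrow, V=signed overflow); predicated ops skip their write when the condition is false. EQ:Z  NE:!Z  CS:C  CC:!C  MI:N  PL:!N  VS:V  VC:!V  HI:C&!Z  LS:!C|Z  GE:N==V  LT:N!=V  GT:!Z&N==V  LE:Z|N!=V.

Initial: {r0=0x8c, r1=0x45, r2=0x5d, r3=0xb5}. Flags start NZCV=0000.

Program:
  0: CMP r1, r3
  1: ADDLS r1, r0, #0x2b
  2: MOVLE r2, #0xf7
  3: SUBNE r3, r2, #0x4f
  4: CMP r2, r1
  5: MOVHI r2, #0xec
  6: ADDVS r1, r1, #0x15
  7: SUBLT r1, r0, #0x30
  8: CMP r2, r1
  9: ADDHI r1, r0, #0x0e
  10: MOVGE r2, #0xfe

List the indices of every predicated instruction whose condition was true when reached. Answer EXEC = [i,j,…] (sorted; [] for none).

0: ✓ CMP  NZCV=1001
1: ✓ ADDLS  r1←0xb7
2: · MOVLE
3: ✓ SUBNE  r3←0x0e
4: ✓ CMP  NZCV=1001
5: · MOVHI
6: ✓ ADDVS  r1←0xcc
7: · SUBLT
8: ✓ CMP  NZCV=1001
9: · ADDHI
10: ✓ MOVGE  r2←0xfe

EXEC = [1,3,6,10]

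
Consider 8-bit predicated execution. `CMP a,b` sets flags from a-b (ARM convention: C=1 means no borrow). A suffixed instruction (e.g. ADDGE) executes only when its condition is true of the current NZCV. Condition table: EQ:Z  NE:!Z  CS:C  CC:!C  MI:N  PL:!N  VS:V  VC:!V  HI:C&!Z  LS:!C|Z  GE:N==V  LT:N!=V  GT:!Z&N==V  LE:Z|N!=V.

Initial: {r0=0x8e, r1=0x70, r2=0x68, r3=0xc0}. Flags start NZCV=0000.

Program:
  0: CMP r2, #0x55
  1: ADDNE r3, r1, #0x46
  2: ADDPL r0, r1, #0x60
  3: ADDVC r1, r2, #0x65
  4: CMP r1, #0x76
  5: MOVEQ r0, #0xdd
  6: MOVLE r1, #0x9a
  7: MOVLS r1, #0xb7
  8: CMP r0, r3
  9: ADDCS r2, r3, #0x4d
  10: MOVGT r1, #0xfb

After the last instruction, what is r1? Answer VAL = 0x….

VAL = 0xfb

0: ✓ CMP  NZCV=0010
1: ✓ ADDNE  r3←0xb6
2: ✓ ADDPL  r0←0xd0
3: ✓ ADDVC  r1←0xcd
4: ✓ CMP  NZCV=0011
5: · MOVEQ
6: ✓ MOVLE  r1←0x9a
7: · MOVLS
8: ✓ CMP  NZCV=0010
9: ✓ ADDCS  r2←0x03
10: ✓ MOVGT  r1←0xfb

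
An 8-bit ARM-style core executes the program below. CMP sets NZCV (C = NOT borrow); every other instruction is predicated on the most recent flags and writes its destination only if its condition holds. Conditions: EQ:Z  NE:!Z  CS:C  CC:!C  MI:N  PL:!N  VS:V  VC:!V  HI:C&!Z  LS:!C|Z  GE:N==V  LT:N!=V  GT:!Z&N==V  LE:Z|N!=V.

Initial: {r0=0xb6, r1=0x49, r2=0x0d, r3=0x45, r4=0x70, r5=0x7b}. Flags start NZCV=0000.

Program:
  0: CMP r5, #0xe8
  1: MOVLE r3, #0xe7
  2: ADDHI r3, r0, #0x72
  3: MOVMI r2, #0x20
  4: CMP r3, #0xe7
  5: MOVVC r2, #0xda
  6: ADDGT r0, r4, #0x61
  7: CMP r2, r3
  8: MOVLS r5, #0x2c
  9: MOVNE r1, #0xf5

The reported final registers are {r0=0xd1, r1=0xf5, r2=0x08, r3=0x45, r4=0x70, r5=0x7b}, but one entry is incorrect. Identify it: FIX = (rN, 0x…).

[0] flags=1001 → (cmp)
[1] flags=1001 LE?F → skip
[2] flags=1001 HI?F → skip
[3] flags=1001 MI?T → r2=0x20
[4] flags=0000 → (cmp)
[5] flags=0000 VC?T → r2=0xda
[6] flags=0000 GT?T → r0=0xd1
[7] flags=1010 → (cmp)
[8] flags=1010 LS?F → skip
[9] flags=1010 NE?T → r1=0xf5

FIX = (r2, 0xda)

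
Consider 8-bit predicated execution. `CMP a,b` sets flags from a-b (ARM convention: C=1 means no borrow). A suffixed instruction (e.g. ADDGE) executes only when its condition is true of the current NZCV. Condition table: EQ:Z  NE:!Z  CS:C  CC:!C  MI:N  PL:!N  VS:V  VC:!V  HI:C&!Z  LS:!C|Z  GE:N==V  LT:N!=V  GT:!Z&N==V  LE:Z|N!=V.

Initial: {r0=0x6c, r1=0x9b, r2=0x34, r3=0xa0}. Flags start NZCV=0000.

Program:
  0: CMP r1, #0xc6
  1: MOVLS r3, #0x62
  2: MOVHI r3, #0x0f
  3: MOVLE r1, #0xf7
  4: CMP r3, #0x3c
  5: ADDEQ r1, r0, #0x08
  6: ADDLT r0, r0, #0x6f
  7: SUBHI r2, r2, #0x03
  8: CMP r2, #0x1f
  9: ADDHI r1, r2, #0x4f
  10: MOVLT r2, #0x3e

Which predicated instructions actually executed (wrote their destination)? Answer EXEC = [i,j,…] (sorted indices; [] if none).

0: ✓ CMP  NZCV=1000
1: ✓ MOVLS  r3←0x62
2: · MOVHI
3: ✓ MOVLE  r1←0xf7
4: ✓ CMP  NZCV=0010
5: · ADDEQ
6: · ADDLT
7: ✓ SUBHI  r2←0x31
8: ✓ CMP  NZCV=0010
9: ✓ ADDHI  r1←0x80
10: · MOVLT

EXEC = [1,3,7,9]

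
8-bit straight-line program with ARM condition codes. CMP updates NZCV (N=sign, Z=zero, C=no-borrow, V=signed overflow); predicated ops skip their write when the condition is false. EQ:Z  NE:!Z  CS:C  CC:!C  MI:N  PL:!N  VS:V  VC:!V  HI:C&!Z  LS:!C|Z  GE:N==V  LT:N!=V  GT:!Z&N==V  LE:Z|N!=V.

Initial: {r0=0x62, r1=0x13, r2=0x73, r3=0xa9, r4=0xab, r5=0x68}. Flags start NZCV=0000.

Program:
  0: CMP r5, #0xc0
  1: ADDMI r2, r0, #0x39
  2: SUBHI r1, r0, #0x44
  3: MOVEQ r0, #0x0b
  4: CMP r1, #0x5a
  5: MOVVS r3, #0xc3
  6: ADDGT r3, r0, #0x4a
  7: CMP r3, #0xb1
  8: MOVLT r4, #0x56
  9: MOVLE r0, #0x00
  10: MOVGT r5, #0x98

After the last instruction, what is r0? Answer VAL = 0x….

VAL = 0x00

0: ✓ CMP  NZCV=1001
1: ✓ ADDMI  r2←0x9b
2: · SUBHI
3: · MOVEQ
4: ✓ CMP  NZCV=1000
5: · MOVVS
6: · ADDGT
7: ✓ CMP  NZCV=1000
8: ✓ MOVLT  r4←0x56
9: ✓ MOVLE  r0←0x00
10: · MOVGT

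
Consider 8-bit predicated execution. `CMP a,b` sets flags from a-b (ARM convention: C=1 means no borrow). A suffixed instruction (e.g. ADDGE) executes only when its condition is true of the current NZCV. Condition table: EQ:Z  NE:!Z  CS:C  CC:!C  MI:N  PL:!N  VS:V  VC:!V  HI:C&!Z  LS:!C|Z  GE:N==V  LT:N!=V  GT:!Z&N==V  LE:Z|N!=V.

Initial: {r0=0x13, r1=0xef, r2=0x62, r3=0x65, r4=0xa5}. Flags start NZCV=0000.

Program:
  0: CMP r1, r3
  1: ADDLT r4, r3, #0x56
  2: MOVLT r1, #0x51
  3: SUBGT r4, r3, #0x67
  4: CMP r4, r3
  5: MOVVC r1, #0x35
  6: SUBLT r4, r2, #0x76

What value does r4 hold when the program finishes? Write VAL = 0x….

VAL = 0xec

[0] flags=1010 → (cmp)
[1] flags=1010 LT?T → r4=0xbb
[2] flags=1010 LT?T → r1=0x51
[3] flags=1010 GT?F → skip
[4] flags=0011 → (cmp)
[5] flags=0011 VC?F → skip
[6] flags=0011 LT?T → r4=0xec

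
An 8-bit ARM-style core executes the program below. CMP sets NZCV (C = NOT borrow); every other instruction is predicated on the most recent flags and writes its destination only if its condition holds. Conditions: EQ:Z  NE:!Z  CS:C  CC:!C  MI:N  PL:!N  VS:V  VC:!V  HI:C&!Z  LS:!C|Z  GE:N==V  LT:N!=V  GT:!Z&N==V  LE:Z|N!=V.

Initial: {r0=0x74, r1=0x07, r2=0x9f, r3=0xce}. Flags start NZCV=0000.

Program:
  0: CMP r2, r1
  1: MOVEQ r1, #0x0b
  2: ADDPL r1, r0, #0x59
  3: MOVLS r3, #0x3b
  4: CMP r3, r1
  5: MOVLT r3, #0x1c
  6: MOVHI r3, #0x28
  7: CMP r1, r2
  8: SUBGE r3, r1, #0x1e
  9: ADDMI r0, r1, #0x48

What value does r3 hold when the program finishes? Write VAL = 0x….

VAL = 0xe9

[0] flags=1010 → (cmp)
[1] flags=1010 EQ?F → skip
[2] flags=1010 PL?F → skip
[3] flags=1010 LS?F → skip
[4] flags=1010 → (cmp)
[5] flags=1010 LT?T → r3=0x1c
[6] flags=1010 HI?T → r3=0x28
[7] flags=0000 → (cmp)
[8] flags=0000 GE?T → r3=0xe9
[9] flags=0000 MI?F → skip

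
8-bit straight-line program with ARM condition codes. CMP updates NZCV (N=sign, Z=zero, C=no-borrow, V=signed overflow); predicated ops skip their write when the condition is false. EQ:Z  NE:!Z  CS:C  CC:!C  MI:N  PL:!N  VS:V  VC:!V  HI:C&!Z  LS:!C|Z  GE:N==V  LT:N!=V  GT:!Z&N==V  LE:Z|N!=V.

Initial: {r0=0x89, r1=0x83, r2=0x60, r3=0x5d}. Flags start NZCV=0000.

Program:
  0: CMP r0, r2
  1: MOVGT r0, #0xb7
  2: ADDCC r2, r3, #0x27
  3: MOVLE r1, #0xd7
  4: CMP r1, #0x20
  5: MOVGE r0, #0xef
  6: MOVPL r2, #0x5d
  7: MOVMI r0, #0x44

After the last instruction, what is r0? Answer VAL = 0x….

[0] flags=0011 → (cmp)
[1] flags=0011 GT?F → skip
[2] flags=0011 CC?F → skip
[3] flags=0011 LE?T → r1=0xd7
[4] flags=1010 → (cmp)
[5] flags=1010 GE?F → skip
[6] flags=1010 PL?F → skip
[7] flags=1010 MI?T → r0=0x44

VAL = 0x44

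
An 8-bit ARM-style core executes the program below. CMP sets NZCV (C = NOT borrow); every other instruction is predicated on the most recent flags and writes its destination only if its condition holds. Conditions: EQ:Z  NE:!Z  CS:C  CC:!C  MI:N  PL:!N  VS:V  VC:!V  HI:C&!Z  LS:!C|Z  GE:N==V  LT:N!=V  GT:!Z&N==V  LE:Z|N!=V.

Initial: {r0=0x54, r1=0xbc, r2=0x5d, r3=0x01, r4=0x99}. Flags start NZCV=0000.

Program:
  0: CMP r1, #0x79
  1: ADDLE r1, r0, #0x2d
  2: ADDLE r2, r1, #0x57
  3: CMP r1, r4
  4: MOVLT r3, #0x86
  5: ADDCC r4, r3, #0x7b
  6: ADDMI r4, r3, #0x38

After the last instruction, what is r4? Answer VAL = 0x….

VAL = 0xbe

0: ✓ CMP  NZCV=0011
1: ✓ ADDLE  r1←0x81
2: ✓ ADDLE  r2←0xd8
3: ✓ CMP  NZCV=1000
4: ✓ MOVLT  r3←0x86
5: ✓ ADDCC  r4←0x01
6: ✓ ADDMI  r4←0xbe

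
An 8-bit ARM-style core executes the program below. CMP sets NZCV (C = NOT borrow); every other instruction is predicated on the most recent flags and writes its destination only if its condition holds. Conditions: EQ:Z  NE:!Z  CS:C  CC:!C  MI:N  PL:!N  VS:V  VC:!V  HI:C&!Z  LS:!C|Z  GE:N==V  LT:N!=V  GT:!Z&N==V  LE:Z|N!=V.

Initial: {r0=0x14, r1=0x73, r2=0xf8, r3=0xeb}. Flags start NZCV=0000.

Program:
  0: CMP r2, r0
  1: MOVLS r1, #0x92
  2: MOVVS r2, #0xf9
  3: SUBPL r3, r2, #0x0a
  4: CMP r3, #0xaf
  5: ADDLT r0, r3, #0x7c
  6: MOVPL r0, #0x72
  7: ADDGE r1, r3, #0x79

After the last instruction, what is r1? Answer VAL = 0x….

0: ✓ CMP  NZCV=1010
1: · MOVLS
2: · MOVVS
3: · SUBPL
4: ✓ CMP  NZCV=0010
5: · ADDLT
6: ✓ MOVPL  r0←0x72
7: ✓ ADDGE  r1←0x64

VAL = 0x64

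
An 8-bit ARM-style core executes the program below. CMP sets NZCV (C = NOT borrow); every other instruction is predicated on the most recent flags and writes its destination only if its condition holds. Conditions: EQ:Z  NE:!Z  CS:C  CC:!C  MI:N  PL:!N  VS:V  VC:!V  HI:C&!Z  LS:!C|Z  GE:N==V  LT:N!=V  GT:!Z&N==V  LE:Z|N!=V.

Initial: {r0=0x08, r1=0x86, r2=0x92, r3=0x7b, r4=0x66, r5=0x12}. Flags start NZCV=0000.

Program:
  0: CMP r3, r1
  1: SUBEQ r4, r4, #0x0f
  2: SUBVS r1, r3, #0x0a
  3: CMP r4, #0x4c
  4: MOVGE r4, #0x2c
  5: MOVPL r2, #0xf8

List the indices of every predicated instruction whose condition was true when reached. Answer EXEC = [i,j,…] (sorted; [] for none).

EXEC = [2,4,5]

0: ✓ CMP  NZCV=1001
1: · SUBEQ
2: ✓ SUBVS  r1←0x71
3: ✓ CMP  NZCV=0010
4: ✓ MOVGE  r4←0x2c
5: ✓ MOVPL  r2←0xf8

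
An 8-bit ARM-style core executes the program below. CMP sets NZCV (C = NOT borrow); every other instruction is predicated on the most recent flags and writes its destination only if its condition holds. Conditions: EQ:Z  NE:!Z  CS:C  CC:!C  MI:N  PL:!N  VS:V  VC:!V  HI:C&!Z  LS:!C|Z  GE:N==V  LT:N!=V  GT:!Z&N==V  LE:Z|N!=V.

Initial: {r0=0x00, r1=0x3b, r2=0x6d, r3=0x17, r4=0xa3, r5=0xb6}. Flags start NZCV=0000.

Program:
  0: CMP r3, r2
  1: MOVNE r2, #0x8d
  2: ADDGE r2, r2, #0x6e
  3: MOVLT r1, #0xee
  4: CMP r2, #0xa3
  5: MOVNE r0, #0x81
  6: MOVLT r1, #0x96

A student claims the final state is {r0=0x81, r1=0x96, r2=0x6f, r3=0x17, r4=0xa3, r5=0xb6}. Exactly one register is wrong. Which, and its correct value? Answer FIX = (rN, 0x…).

[0] flags=1000 → (cmp)
[1] flags=1000 NE?T → r2=0x8d
[2] flags=1000 GE?F → skip
[3] flags=1000 LT?T → r1=0xee
[4] flags=1000 → (cmp)
[5] flags=1000 NE?T → r0=0x81
[6] flags=1000 LT?T → r1=0x96

FIX = (r2, 0x8d)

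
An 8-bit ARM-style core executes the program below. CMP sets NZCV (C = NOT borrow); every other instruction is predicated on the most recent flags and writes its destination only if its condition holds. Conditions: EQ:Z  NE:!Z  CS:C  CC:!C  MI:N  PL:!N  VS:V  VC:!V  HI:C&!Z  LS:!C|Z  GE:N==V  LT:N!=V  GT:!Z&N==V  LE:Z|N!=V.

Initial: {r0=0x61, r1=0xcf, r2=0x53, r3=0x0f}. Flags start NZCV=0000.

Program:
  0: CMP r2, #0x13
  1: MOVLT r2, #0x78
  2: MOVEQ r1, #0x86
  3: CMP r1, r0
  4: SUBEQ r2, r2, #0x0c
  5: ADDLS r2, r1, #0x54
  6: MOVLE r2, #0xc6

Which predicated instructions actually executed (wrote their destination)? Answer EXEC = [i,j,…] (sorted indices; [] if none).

0: ✓ CMP  NZCV=0010
1: · MOVLT
2: · MOVEQ
3: ✓ CMP  NZCV=0011
4: · SUBEQ
5: · ADDLS
6: ✓ MOVLE  r2←0xc6

EXEC = [6]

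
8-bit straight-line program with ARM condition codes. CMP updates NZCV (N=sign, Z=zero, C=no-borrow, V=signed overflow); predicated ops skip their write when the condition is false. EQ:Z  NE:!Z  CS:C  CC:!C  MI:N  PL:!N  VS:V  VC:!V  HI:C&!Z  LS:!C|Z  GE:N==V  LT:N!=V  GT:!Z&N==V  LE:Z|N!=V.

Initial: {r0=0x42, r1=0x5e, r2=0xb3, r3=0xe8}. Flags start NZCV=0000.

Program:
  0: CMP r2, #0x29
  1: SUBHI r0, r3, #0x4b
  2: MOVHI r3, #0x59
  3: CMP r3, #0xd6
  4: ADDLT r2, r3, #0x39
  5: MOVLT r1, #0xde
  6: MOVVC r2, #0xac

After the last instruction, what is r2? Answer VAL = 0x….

[0] flags=1010 → (cmp)
[1] flags=1010 HI?T → r0=0x9d
[2] flags=1010 HI?T → r3=0x59
[3] flags=1001 → (cmp)
[4] flags=1001 LT?F → skip
[5] flags=1001 LT?F → skip
[6] flags=1001 VC?F → skip

VAL = 0xb3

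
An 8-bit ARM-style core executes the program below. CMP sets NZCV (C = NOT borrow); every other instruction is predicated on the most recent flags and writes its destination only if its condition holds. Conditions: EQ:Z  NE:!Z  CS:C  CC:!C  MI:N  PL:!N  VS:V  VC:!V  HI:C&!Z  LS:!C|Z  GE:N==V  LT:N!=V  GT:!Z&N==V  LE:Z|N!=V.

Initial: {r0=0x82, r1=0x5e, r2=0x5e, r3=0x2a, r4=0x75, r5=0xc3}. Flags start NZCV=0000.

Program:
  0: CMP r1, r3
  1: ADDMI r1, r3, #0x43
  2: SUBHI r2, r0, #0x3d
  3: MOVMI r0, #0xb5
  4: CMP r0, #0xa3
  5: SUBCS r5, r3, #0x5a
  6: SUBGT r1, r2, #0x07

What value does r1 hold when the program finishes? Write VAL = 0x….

VAL = 0x5e

[0] flags=0010 → (cmp)
[1] flags=0010 MI?F → skip
[2] flags=0010 HI?T → r2=0x45
[3] flags=0010 MI?F → skip
[4] flags=1000 → (cmp)
[5] flags=1000 CS?F → skip
[6] flags=1000 GT?F → skip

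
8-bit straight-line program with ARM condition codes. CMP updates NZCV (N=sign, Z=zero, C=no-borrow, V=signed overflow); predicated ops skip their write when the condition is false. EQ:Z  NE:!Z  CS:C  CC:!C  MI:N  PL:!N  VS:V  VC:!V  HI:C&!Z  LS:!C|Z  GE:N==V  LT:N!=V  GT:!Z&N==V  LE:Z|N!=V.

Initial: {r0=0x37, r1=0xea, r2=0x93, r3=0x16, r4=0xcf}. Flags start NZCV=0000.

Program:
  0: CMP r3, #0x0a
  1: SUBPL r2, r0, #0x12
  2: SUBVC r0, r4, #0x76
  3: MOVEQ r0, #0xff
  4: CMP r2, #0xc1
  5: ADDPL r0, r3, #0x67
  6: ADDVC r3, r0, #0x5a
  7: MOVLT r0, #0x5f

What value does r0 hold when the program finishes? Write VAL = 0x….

VAL = 0x7d

0: ✓ CMP  NZCV=0010
1: ✓ SUBPL  r2←0x25
2: ✓ SUBVC  r0←0x59
3: · MOVEQ
4: ✓ CMP  NZCV=0000
5: ✓ ADDPL  r0←0x7d
6: ✓ ADDVC  r3←0xd7
7: · MOVLT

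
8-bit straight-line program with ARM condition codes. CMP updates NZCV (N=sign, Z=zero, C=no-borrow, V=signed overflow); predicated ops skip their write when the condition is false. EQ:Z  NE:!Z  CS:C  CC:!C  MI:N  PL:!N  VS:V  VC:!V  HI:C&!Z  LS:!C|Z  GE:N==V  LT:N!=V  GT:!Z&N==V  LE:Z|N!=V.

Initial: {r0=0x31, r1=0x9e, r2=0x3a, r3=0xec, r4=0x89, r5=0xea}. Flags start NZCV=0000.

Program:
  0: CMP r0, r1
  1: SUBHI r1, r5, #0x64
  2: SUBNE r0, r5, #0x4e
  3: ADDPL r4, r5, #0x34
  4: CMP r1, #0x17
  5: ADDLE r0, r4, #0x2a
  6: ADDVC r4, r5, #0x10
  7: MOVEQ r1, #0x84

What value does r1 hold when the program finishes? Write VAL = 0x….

[0] flags=1001 → (cmp)
[1] flags=1001 HI?F → skip
[2] flags=1001 NE?T → r0=0x9c
[3] flags=1001 PL?F → skip
[4] flags=1010 → (cmp)
[5] flags=1010 LE?T → r0=0xb3
[6] flags=1010 VC?T → r4=0xfa
[7] flags=1010 EQ?F → skip

VAL = 0x9e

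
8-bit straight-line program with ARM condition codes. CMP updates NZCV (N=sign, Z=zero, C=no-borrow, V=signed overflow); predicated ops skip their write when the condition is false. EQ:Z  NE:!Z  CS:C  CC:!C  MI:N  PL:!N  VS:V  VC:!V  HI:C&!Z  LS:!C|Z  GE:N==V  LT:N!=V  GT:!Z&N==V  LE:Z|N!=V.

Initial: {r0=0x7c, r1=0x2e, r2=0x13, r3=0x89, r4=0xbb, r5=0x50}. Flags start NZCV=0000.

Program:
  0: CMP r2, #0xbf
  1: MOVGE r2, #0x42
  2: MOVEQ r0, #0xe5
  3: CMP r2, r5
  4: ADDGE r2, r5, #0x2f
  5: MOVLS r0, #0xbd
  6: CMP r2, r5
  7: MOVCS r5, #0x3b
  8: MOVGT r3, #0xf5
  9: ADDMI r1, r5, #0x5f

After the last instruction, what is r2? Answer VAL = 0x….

VAL = 0x42

[0] flags=0000 → (cmp)
[1] flags=0000 GE?T → r2=0x42
[2] flags=0000 EQ?F → skip
[3] flags=1000 → (cmp)
[4] flags=1000 GE?F → skip
[5] flags=1000 LS?T → r0=0xbd
[6] flags=1000 → (cmp)
[7] flags=1000 CS?F → skip
[8] flags=1000 GT?F → skip
[9] flags=1000 MI?T → r1=0xaf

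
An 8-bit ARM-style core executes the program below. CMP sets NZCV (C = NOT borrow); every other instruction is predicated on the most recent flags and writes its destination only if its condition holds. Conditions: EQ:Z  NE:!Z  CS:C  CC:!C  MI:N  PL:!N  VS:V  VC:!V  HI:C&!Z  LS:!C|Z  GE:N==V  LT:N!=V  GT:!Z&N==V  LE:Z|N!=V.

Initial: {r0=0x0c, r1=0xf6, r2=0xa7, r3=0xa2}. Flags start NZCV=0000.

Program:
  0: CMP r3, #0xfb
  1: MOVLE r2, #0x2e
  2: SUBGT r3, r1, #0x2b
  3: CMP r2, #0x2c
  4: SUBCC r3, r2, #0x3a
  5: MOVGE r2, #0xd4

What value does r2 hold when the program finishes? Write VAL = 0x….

0: ✓ CMP  NZCV=1000
1: ✓ MOVLE  r2←0x2e
2: · SUBGT
3: ✓ CMP  NZCV=0010
4: · SUBCC
5: ✓ MOVGE  r2←0xd4

VAL = 0xd4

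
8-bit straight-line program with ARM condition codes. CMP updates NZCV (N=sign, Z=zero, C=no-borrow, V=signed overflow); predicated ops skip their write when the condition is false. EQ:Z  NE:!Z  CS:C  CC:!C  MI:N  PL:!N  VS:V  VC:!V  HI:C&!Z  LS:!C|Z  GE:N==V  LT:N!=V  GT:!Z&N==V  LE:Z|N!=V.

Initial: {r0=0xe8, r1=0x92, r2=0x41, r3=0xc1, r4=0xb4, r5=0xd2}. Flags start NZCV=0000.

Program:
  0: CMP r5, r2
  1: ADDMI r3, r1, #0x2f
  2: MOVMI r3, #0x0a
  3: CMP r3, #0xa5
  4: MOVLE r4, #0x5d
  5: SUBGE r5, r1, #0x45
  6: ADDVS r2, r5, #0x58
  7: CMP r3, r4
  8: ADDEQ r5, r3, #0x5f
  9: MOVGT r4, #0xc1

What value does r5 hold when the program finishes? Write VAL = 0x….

VAL = 0x4d

0: ✓ CMP  NZCV=1010
1: ✓ ADDMI  r3←0xc1
2: ✓ MOVMI  r3←0x0a
3: ✓ CMP  NZCV=0000
4: · MOVLE
5: ✓ SUBGE  r5←0x4d
6: · ADDVS
7: ✓ CMP  NZCV=0000
8: · ADDEQ
9: ✓ MOVGT  r4←0xc1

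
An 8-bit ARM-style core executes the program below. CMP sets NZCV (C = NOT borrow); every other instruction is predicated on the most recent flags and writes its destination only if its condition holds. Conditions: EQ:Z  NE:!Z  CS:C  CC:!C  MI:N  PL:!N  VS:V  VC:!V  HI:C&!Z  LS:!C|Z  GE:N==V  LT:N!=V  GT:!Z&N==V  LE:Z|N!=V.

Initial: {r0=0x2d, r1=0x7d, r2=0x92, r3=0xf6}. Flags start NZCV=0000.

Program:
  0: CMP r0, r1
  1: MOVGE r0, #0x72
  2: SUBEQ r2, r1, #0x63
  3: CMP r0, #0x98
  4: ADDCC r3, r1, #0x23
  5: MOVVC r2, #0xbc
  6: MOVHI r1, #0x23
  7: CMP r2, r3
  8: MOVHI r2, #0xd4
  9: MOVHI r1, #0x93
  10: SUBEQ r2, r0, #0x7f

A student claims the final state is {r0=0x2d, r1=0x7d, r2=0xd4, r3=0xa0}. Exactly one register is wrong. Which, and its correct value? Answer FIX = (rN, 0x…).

0: ✓ CMP  NZCV=1000
1: · MOVGE
2: · SUBEQ
3: ✓ CMP  NZCV=1001
4: ✓ ADDCC  r3←0xa0
5: · MOVVC
6: · MOVHI
7: ✓ CMP  NZCV=1000
8: · MOVHI
9: · MOVHI
10: · SUBEQ

FIX = (r2, 0x92)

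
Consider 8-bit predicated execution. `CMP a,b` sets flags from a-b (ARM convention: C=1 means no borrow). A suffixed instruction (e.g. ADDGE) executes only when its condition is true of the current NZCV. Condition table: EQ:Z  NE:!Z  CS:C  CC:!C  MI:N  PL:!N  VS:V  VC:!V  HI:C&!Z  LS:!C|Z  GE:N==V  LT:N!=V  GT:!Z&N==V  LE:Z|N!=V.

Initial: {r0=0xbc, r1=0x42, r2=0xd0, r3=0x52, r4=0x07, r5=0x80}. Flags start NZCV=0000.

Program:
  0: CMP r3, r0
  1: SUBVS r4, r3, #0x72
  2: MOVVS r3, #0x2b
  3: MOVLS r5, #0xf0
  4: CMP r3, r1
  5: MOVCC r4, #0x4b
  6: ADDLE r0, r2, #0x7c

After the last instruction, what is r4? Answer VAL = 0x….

VAL = 0x4b

[0] flags=1001 → (cmp)
[1] flags=1001 VS?T → r4=0xe0
[2] flags=1001 VS?T → r3=0x2b
[3] flags=1001 LS?T → r5=0xf0
[4] flags=1000 → (cmp)
[5] flags=1000 CC?T → r4=0x4b
[6] flags=1000 LE?T → r0=0x4c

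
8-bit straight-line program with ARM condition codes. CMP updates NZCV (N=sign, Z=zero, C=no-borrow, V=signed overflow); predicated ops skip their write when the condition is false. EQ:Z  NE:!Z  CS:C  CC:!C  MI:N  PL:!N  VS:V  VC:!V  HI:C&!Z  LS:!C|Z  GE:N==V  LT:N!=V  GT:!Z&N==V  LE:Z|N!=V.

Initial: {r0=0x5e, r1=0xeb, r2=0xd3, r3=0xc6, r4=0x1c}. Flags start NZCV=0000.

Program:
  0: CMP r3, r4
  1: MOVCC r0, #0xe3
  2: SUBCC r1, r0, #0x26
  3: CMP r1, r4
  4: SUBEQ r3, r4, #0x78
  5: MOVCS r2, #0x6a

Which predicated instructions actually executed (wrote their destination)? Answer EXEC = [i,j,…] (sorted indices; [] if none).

EXEC = [5]

[0] flags=1010 → (cmp)
[1] flags=1010 CC?F → skip
[2] flags=1010 CC?F → skip
[3] flags=1010 → (cmp)
[4] flags=1010 EQ?F → skip
[5] flags=1010 CS?T → r2=0x6a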